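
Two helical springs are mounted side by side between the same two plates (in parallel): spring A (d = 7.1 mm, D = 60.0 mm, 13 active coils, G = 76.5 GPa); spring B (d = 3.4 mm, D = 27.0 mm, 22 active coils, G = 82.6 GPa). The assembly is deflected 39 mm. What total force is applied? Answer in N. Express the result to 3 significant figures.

k_A = Gd⁴/(8D³N_a) = (76.5×10³)(7.1⁴)/(8·60.0³·13) = 8.6538 N/mm
k_B = Gd⁴/(8D³N_a) = (82.6×10³)(3.4⁴)/(8·27.0³·22) = 3.1863 N/mm
Parallel: k_eq = 8.6538 + 3.1863 = 11.84 N/mm
F = k_eq·δ = 11.84·39 = 461.77 N

462 N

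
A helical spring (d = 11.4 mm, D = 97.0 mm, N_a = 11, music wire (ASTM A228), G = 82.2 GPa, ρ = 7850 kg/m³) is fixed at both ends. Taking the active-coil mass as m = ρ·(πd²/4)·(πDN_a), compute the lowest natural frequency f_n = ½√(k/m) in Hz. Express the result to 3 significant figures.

k = Gd⁴/(8D³N_a) = (82.2×10³)(11.4⁴)/(8·97.0³·11) = 17.286 N/mm = 17286 N/m
Wire length L = πDN_a = π·97.0·11 = 3352.1 mm
m = ρ·(πd²/4)·L = 7850 × 102.07×10⁻⁶ m² × 3.3521 m = 2.6859 kg
f_n = ½√(k/m) = 0.5·√(17286/2.6859) = 0.5·√(6435.9) = 40.112 Hz

40.1 Hz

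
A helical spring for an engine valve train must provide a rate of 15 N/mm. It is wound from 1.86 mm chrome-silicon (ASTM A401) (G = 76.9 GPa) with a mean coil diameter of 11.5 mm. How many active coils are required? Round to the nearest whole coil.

5

N_a = Gd⁴/(8D³k) = (76.9×10³ × 1.86⁴)/(8 × 11.5³ × 15)
    = 920403 / 182505 = 5.043 → 5 coils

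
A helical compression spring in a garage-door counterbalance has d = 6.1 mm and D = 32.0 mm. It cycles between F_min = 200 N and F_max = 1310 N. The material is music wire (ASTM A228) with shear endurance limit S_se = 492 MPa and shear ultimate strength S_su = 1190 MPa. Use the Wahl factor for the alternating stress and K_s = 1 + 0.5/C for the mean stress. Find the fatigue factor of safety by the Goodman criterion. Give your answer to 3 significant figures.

C = D/d = 32.0/6.1 = 5.2459; K_W = (4C−1)/(4C−4)+0.615/C = 1.2939; K_s = 1+0.5/C = 1.0953
F_a = (F_max−F_min)/2 = 555 N; F_m = (F_max+F_min)/2 = 755 N
τ_a = K_W·8F_aD/(πd³) = 1.2939 × 199.25 = 257.8 MPa
τ_m = K_s·8F_mD/(πd³) = 1.0953 × 271.05 = 296.88 MPa
Goodman: 1/n_f = τ_a/S_se + τ_m/S_su = 257.8/492 + 296.88/1190 = 0.52399 + 0.24948 = 0.77347
n_f = 1/0.77347 = 1.293

1.29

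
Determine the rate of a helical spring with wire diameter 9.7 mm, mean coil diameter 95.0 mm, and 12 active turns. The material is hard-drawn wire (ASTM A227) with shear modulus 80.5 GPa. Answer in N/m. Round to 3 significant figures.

8660 N/m

k = Gd⁴/(8D³N_a) = (80.5×10³ × 9.7⁴) / (8 × 95.0³ × 12)
  = 7.12661e+08 / 8.2308e+07 = 8.6585 N/mm = 8658.5 N/m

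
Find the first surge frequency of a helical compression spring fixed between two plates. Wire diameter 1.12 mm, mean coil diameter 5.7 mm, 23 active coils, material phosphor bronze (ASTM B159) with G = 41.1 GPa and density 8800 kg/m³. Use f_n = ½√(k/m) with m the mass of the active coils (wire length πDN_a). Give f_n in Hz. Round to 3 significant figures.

365 Hz

k = Gd⁴/(8D³N_a) = (41.1×10³)(1.12⁴)/(8·5.7³·23) = 1.8979 N/mm = 1897.9 N/m
Wire length L = πDN_a = π·5.7·23 = 411.86 mm
m = ρ·(πd²/4)·L = 8800 × 0.9852×10⁻⁶ m² × 0.41186 m = 0.0035708 kg
f_n = ½√(k/m) = 0.5·√(1897.9/0.0035708) = 0.5·√(5.3151e+05) = 364.52 Hz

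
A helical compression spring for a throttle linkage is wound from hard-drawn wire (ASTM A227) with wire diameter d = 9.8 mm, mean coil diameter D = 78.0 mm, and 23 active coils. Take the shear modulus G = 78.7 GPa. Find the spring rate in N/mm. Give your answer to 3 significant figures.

k = Gd⁴/(8D³N_a) = (78.7×10³ × 9.8⁴) / (8 × 78.0³ × 23)
  = 7.25904e+08 / 8.73176e+07 = 8.3134 N/mm

8.31 N/mm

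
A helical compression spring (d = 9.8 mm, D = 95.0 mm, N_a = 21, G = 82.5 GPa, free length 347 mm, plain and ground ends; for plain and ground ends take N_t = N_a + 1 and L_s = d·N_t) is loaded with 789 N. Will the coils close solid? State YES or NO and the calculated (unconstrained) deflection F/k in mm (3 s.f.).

YES, δ = 149 mm

k = Gd⁴/(8D³N_a) = (82.5×10³)(9.8⁴)/(8·95.0³·21) = 5.283 N/mm
N_t = 22; L_s = 9.8·22 = 215.6 mm; δ_solid = L₀ − L_s = 347 − 215.6 = 131.4 mm
δ = F/k = 789/5.283 = 149.35 mm
δ ≥ δ_solid → spring goes solid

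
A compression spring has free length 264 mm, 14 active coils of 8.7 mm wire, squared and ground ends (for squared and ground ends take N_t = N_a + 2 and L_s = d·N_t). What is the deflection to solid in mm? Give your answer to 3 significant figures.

N_t = 16; L_s = 8.7·16 = 139.2 mm
δ_solid = L₀ − L_s = 264 − 139.2 = 124.8 mm

125 mm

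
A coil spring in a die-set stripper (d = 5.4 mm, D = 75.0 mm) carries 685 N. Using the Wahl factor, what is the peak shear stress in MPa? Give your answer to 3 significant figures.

916 MPa

Spring index C = D/d = 75.0/5.4 = 13.8889
K_W = (4C−1)/(4C−4) + 0.615/C = 54.556/51.556 + 0.0443 = 1.1025
τ₀ = 8FD/(πd³) = 8·685·75.0/(π·5.4³) = 411000/494.69 = 830.83 MPa
τ_max = K·τ₀ = 1.1025 × 830.83 = 915.96 MPa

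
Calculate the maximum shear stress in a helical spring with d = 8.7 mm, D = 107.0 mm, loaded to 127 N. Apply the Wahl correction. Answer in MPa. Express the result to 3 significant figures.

58.7 MPa

Spring index C = D/d = 107.0/8.7 = 12.2989
K_W = (4C−1)/(4C−4) + 0.615/C = 48.195/45.195 + 0.0500 = 1.1164
τ₀ = 8FD/(πd³) = 8·127·107.0/(π·8.7³) = 108712/2068.7 = 52.55 MPa
τ_max = K·τ₀ = 1.1164 × 52.55 = 58.666 MPa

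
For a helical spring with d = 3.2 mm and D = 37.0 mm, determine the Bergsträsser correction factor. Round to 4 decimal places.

C = D/d = 37.0/3.2 = 11.5625
K_B = (4C+2)/(4C−3) = 48.250/43.250 = 1.1156

1.1156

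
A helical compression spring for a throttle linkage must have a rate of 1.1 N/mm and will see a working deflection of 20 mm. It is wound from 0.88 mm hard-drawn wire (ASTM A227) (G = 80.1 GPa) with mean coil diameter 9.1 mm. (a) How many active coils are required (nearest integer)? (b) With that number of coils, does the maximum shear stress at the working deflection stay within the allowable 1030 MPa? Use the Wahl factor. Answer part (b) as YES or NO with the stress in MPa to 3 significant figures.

(a) 7 coils; (b) YES, τ_max = 882 MPa

N_a = Gd⁴/(8D³k) = (80.1×10³)(0.88⁴)/(8·9.1³·1.1) = 7.244 → N_a = 7
Actual rate k = Gd⁴/(8D³·7) = 1.1383 N/mm
Working load F = kδ = 1.1383·20 = 22.766 N
C = 9.1/0.88 = 10.3409; K_W = (4C−1)/(4C−4)+0.615/C = 1.1398
τ_max = K_W·8FD/(πd³) = 1.1398·774.13 = 882.33 MPa
τ_max ≤ 1030 MPa → acceptable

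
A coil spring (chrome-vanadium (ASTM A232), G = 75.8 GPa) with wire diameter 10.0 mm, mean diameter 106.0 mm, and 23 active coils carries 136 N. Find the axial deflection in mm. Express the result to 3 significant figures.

k = Gd⁴/(8D³N_a) = (75.8×10³)(10.0⁴)/(8·106.0³·23) = 3.4589 N/mm
δ = F/k = 136 / 3.4589 = 39.319 mm

39.3 mm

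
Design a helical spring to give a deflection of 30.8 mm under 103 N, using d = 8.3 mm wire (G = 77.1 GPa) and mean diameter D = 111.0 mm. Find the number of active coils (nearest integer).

10

Required rate k = F/δ = 103/30.8 = 3.3442 N/mm
N_a = Gd⁴/(8D³k) = (77.1×10³ × 8.3⁴)/(8 × 111.0³ × 3.3442)
    = 3.65904e+08 / 3.65886e+07 = 10 → 10 coils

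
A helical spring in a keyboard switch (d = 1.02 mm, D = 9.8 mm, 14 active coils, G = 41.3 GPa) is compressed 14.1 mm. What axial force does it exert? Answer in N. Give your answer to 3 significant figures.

5.98 N

k = Gd⁴/(8D³N_a) = (41.3×10³)(1.02⁴)/(8·9.8³·14) = 0.42409 N/mm
F = k·δ = 0.42409 × 14.1 = 5.9796 N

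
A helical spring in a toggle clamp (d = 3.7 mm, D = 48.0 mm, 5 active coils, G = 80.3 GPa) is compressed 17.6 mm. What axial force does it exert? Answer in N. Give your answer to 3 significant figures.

k = Gd⁴/(8D³N_a) = (80.3×10³)(3.7⁴)/(8·48.0³·5) = 3.402 N/mm
F = k·δ = 3.402 × 17.6 = 59.876 N

59.9 N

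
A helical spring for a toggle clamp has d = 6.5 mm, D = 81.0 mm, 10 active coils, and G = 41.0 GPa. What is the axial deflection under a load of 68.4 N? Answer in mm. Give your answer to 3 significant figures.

39.7 mm

k = Gd⁴/(8D³N_a) = (41.0×10³)(6.5⁴)/(8·81.0³·10) = 1.7214 N/mm
δ = F/k = 68.4 / 1.7214 = 39.734 mm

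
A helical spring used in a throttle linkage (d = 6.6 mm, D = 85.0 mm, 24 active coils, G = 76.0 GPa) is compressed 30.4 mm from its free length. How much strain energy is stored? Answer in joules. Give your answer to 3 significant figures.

0.565 J

k = Gd⁴/(8D³N_a) = (76.0×10³)(6.6⁴)/(8·85.0³·24) = 1.223 N/mm
U = ½kδ² = 0.5 × 1.223 × 30.4² = 565.13 N·mm = 0.56513 J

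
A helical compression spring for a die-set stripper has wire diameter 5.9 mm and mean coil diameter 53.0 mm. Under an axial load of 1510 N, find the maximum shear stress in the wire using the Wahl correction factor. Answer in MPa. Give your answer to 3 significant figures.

1150 MPa

Spring index C = D/d = 53.0/5.9 = 8.9831
K_W = (4C−1)/(4C−4) + 0.615/C = 34.932/31.932 + 0.0685 = 1.1624
τ₀ = 8FD/(πd³) = 8·1510·53.0/(π·5.9³) = 640240/645.22 = 992.29 MPa
τ_max = K·τ₀ = 1.1624 × 992.29 = 1153.4 MPa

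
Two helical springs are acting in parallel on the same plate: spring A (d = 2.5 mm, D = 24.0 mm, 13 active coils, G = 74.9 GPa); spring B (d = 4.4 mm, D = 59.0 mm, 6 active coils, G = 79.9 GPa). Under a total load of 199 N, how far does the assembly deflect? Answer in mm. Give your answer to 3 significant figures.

k_A = Gd⁴/(8D³N_a) = (74.9×10³)(2.5⁴)/(8·24.0³·13) = 2.035 N/mm
k_B = Gd⁴/(8D³N_a) = (79.9×10³)(4.4⁴)/(8·59.0³·6) = 3.0378 N/mm
Parallel: k_eq = 2.035 + 3.0378 = 5.0729 N/mm
δ = F/k_eq = 199/5.0729 = 39.228 mm

39.2 mm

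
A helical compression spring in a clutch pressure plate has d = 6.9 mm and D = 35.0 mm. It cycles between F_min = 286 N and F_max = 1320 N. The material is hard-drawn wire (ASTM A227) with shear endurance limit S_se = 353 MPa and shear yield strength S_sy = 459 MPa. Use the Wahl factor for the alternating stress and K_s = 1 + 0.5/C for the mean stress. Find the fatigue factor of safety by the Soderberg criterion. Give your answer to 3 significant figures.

0.961

C = D/d = 35.0/6.9 = 5.0725; K_W = (4C−1)/(4C−4)+0.615/C = 1.3054; K_s = 1+0.5/C = 1.0986
F_a = (F_max−F_min)/2 = 517 N; F_m = (F_max+F_min)/2 = 803 N
τ_a = K_W·8F_aD/(πd³) = 1.3054 × 140.27 = 183.1 MPa
τ_m = K_s·8F_mD/(πd³) = 1.0986 × 217.86 = 239.33 MPa
Soderberg: 1/n_f = τ_a/S_se + τ_m/S_sy = 183.1/353 + 239.33/459 = 0.51871 + 0.52143 = 1.0401
n_f = 1/1.0401 = 0.9614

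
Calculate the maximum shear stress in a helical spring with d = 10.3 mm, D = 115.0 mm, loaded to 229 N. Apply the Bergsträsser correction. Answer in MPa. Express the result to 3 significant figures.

Spring index C = D/d = 115.0/10.3 = 11.1650
K_B = (4C+2)/(4C−3) = 46.660/41.660 = 1.1200
τ₀ = 8FD/(πd³) = 8·229·115.0/(π·10.3³) = 210680/3432.9 = 61.371 MPa
τ_max = K·τ₀ = 1.1200 × 61.371 = 68.736 MPa

68.7 MPa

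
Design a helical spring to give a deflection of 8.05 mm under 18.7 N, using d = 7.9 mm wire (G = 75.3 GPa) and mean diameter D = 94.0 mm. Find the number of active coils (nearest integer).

Required rate k = F/δ = 18.7/8.05 = 2.323 N/mm
N_a = Gd⁴/(8D³k) = (75.3×10³ × 7.9⁴)/(8 × 94.0³ × 2.323)
    = 2.93294e+08 / 1.54354e+07 = 19 → 19 coils

19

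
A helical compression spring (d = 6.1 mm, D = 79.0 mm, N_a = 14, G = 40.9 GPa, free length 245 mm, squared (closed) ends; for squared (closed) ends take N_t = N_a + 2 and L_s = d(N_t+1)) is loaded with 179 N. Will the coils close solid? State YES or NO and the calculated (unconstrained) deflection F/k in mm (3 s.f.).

k = Gd⁴/(8D³N_a) = (40.9×10³)(6.1⁴)/(8·79.0³·14) = 1.0255 N/mm
N_t = 16; L_s = 6.1·17 = 103.7 mm; δ_solid = L₀ − L_s = 245 − 103.7 = 141.3 mm
δ = F/k = 179/1.0255 = 174.55 mm
δ ≥ δ_solid → spring goes solid

YES, δ = 175 mm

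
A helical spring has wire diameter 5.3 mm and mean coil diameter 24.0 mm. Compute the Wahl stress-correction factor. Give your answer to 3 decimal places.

C = D/d = 24.0/5.3 = 4.5283
K_W = (4C−1)/(4C−4) + 0.615/C = 17.113/14.113 + 0.1358 = 1.3484

1.348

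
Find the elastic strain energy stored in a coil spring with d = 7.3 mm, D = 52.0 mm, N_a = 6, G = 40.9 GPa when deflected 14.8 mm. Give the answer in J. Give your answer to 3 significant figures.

1.88 J

k = Gd⁴/(8D³N_a) = (40.9×10³)(7.3⁴)/(8·52.0³·6) = 17.209 N/mm
U = ½kδ² = 0.5 × 17.209 × 14.8² = 1884.8 N·mm = 1.8848 J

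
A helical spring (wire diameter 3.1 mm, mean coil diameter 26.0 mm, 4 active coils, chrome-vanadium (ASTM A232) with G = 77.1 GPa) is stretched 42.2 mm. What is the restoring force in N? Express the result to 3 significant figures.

534 N

k = Gd⁴/(8D³N_a) = (77.1×10³)(3.1⁴)/(8·26.0³·4) = 12.66 N/mm
F = k·δ = 12.66 × 42.2 = 534.25 N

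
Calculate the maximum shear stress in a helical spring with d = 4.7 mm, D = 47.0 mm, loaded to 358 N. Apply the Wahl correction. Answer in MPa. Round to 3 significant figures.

Spring index C = D/d = 47.0/4.7 = 10.0000
K_W = (4C−1)/(4C−4) + 0.615/C = 39.000/36.000 + 0.0615 = 1.1448
τ₀ = 8FD/(πd³) = 8·358·47.0/(π·4.7³) = 134608/326.17 = 412.69 MPa
τ_max = K·τ₀ = 1.1448 × 412.69 = 472.47 MPa

472 MPa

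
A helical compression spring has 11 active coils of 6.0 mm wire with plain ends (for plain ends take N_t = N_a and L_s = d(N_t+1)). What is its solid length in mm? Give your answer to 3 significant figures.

plain ends: N_t = N_a = 11
L_s = d·(N_t+1) = 6.0 × 12 = 72 mm

72.0 mm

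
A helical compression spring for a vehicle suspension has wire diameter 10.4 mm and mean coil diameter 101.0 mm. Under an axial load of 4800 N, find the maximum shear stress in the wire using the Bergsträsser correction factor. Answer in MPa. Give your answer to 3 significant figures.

1250 MPa

Spring index C = D/d = 101.0/10.4 = 9.7115
K_B = (4C+2)/(4C−3) = 40.846/35.846 = 1.1395
τ₀ = 8FD/(πd³) = 8·4800·101.0/(π·10.4³) = 3.8784e+06/3533.9 = 1097.5 MPa
τ_max = K·τ₀ = 1.1395 × 1097.5 = 1250.6 MPa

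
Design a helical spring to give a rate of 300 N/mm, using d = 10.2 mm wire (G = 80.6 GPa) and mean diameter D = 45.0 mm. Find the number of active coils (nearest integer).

4

N_a = Gd⁴/(8D³k) = (80.6×10³ × 10.2⁴)/(8 × 45.0³ × 300)
    = 8.7244e+08 / 2.187e+08 = 3.989 → 4 coils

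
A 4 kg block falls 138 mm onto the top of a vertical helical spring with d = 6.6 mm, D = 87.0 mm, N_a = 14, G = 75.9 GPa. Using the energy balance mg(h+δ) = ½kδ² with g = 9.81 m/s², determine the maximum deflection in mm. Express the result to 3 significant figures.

97.2 mm

k = Gd⁴/(8D³N_a) = (75.9×10³)(6.6⁴)/(8·87.0³·14) = 1.9527 N/mm
W = mg = 4 × 9.81 = 39.24 N
½kδ² − Wδ − Wh = 0 → δ = (W + √(W² + 2kWh))/k
δ = (39.24 + √(1539.8 + 21148.5))/1.9527 = (39.24 + 150.63)/1.9527 = 97.231 mm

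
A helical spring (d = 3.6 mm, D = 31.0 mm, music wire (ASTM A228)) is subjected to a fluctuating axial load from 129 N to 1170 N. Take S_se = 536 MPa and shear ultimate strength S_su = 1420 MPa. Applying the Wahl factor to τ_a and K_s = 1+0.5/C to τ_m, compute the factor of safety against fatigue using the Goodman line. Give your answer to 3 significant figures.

C = D/d = 31.0/3.6 = 8.6111; K_W = (4C−1)/(4C−4)+0.615/C = 1.1700; K_s = 1+0.5/C = 1.0581
F_a = (F_max−F_min)/2 = 520.5 N; F_m = (F_max+F_min)/2 = 649.5 N
τ_a = K_W·8F_aD/(πd³) = 1.1700 × 880.67 = 1030.4 MPa
τ_m = K_s·8F_mD/(πd³) = 1.0581 × 1098.9 = 1162.7 MPa
Goodman: 1/n_f = τ_a/S_se + τ_m/S_su = 1030.4/536 + 1162.7/1420 = 1.92230 + 0.81884 = 2.7411
n_f = 1/2.7411 = 0.3648

0.365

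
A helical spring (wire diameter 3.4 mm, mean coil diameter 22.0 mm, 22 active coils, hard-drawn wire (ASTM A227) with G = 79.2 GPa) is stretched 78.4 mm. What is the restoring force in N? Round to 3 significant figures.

k = Gd⁴/(8D³N_a) = (79.2×10³)(3.4⁴)/(8·22.0³·22) = 5.6476 N/mm
F = k·δ = 5.6476 × 78.4 = 442.77 N

443 N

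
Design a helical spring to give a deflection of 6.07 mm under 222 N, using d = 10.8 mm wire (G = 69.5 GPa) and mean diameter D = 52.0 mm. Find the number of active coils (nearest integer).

Required rate k = F/δ = 222/6.07 = 36.573 N/mm
N_a = Gd⁴/(8D³k) = (69.5×10³ × 10.8⁴)/(8 × 52.0³ × 36.573)
    = 9.4554e+08 / 4.114e+07 = 22.98 → 23 coils

23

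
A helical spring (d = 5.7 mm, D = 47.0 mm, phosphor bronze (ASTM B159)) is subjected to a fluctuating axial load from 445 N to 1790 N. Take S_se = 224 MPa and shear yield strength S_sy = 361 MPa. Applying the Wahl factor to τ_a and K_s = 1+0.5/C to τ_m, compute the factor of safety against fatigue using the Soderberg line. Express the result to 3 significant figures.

C = D/d = 47.0/5.7 = 8.2456; K_W = (4C−1)/(4C−4)+0.615/C = 1.1781; K_s = 1+0.5/C = 1.0606
F_a = (F_max−F_min)/2 = 672.5 N; F_m = (F_max+F_min)/2 = 1117.5 N
τ_a = K_W·8F_aD/(πd³) = 1.1781 × 434.62 = 512.02 MPa
τ_m = K_s·8F_mD/(πd³) = 1.0606 × 722.21 = 766 MPa
Soderberg: 1/n_f = τ_a/S_se + τ_m/S_sy = 512.02/224 + 766/361 = 2.28580 + 2.12188 = 4.4077
n_f = 1/4.4077 = 0.2269

0.227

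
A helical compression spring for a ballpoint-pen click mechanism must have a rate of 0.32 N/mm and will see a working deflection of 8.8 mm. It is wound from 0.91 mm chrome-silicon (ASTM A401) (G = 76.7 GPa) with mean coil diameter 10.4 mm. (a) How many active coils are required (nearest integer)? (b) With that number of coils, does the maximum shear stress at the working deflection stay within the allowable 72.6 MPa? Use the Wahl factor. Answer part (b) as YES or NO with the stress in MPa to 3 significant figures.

(a) 18 coils; (b) NO, τ_max = 113 MPa

N_a = Gd⁴/(8D³k) = (76.7×10³)(0.91⁴)/(8·10.4³·0.32) = 18.27 → N_a = 18
Actual rate k = Gd⁴/(8D³·18) = 0.32471 N/mm
Working load F = kδ = 0.32471·8.8 = 2.8575 N
C = 10.4/0.91 = 11.4286; K_W = (4C−1)/(4C−4)+0.615/C = 1.1257
τ_max = K_W·8FD/(πd³) = 1.1257·100.42 = 113.05 MPa
τ_max > 72.6 MPa → exceeds allowable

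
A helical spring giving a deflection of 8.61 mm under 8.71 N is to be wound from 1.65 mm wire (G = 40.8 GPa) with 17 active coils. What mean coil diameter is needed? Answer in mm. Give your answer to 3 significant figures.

Required rate k = F/δ = 8.71/8.61 = 1.0116 N/mm
D = (Gd⁴/(8N_a·k))^(1/3) = (40.8×10³·1.65⁴/(8·17·1.0116))^(1/3)
  = (2198.07)^(1/3) = 13.0021 mm

13.0 mm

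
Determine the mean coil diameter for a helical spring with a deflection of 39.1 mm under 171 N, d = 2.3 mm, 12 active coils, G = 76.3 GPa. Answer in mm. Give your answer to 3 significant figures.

Required rate k = F/δ = 171/39.1 = 4.3734 N/mm
D = (Gd⁴/(8N_a·k))^(1/3) = (76.3×10³·2.3⁴/(8·12·4.3734))^(1/3)
  = (5085.64)^(1/3) = 17.1968 mm

17.2 mm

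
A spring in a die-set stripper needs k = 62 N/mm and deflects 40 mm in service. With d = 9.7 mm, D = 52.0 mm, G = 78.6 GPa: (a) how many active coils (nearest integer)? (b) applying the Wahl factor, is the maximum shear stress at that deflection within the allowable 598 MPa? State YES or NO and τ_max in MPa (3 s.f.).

(a) 10 coils; (b) YES, τ_max = 462 MPa

N_a = Gd⁴/(8D³k) = (78.6×10³)(9.7⁴)/(8·52.0³·62) = 9.977 → N_a = 10
Actual rate k = Gd⁴/(8D³·10) = 61.86 N/mm
Working load F = kδ = 61.86·40 = 2474.4 N
C = 52.0/9.7 = 5.3608; K_W = (4C−1)/(4C−4)+0.615/C = 1.2867
τ_max = K_W·8FD/(πd³) = 1.2867·359 = 461.93 MPa
τ_max ≤ 598 MPa → acceptable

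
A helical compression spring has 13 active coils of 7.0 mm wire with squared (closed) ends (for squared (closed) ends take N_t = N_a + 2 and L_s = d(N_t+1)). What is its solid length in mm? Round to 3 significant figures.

squared (closed) ends: N_t = N_a + 2 = 13 + 2 = 15
L_s = d·(N_t+1) = 7.0 × 16 = 112 mm

112 mm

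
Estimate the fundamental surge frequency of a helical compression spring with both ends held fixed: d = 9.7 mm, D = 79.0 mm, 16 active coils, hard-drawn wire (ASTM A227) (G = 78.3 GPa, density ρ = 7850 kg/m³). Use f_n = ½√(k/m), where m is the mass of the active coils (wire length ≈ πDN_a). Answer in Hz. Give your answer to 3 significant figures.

k = Gd⁴/(8D³N_a) = (78.3×10³)(9.7⁴)/(8·79.0³·16) = 10.984 N/mm = 10984 N/m
Wire length L = πDN_a = π·79.0·16 = 3971 mm
m = ρ·(πd²/4)·L = 7850 × 73.898×10⁻⁶ m² × 3.971 m = 2.3036 kg
f_n = ½√(k/m) = 0.5·√(10984/2.3036) = 0.5·√(4768.2) = 34.526 Hz

34.5 Hz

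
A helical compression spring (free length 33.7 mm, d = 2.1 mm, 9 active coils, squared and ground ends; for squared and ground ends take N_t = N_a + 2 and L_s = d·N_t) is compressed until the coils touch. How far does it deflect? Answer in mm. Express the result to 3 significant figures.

N_t = 11; L_s = 2.1·11 = 23.1 mm
δ_solid = L₀ − L_s = 33.7 − 23.1 = 10.6 mm

10.6 mm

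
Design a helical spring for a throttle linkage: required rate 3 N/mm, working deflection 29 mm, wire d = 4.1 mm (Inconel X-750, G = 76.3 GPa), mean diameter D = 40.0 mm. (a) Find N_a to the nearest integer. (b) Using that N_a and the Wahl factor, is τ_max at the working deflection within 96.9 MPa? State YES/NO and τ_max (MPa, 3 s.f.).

N_a = Gd⁴/(8D³k) = (76.3×10³)(4.1⁴)/(8·40.0³·3) = 14.04 → N_a = 14
Actual rate k = Gd⁴/(8D³·14) = 3.0079 N/mm
Working load F = kδ = 3.0079·29 = 87.229 N
C = 40.0/4.1 = 9.7561; K_W = (4C−1)/(4C−4)+0.615/C = 1.1487
τ_max = K_W·8FD/(πd³) = 1.1487·128.92 = 148.09 MPa
τ_max > 96.9 MPa → exceeds allowable

(a) 14 coils; (b) NO, τ_max = 148 MPa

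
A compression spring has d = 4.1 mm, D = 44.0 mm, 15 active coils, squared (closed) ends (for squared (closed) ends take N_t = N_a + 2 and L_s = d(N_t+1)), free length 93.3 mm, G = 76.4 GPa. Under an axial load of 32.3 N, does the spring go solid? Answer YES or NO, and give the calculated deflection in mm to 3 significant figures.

k = Gd⁴/(8D³N_a) = (76.4×10³)(4.1⁴)/(8·44.0³·15) = 2.112 N/mm
N_t = 17; L_s = 4.1·18 = 73.8 mm; δ_solid = L₀ − L_s = 93.3 − 73.8 = 19.5 mm
δ = F/k = 32.3/2.112 = 15.294 mm
δ < δ_solid → spring does not go solid

NO, δ = 15.3 mm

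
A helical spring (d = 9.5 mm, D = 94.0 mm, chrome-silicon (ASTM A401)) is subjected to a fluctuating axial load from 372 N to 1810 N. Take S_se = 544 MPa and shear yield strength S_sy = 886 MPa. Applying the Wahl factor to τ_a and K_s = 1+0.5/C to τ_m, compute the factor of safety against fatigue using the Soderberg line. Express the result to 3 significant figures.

1.28

C = D/d = 94.0/9.5 = 9.8947; K_W = (4C−1)/(4C−4)+0.615/C = 1.1465; K_s = 1+0.5/C = 1.0505
F_a = (F_max−F_min)/2 = 719 N; F_m = (F_max+F_min)/2 = 1091 N
τ_a = K_W·8F_aD/(πd³) = 1.1465 × 200.74 = 230.14 MPa
τ_m = K_s·8F_mD/(πd³) = 1.0505 × 304.59 = 319.99 MPa
Soderberg: 1/n_f = τ_a/S_se + τ_m/S_sy = 230.14/544 + 319.99/886 = 0.42305 + 0.36116 = 0.78421
n_f = 1/0.78421 = 1.275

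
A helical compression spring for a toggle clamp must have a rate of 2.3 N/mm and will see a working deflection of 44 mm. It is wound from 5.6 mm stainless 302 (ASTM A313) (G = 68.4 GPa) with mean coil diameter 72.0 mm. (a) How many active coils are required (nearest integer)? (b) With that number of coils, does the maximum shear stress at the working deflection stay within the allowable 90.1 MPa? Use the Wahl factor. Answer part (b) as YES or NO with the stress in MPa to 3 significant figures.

N_a = Gd⁴/(8D³k) = (68.4×10³)(5.6⁴)/(8·72.0³·2.3) = 9.795 → N_a = 10
Actual rate k = Gd⁴/(8D³·10) = 2.2528 N/mm
Working load F = kδ = 2.2528·44 = 99.123 N
C = 72.0/5.6 = 12.8571; K_W = (4C−1)/(4C−4)+0.615/C = 1.1111
τ_max = K_W·8FD/(πd³) = 1.1111·103.49 = 114.98 MPa
τ_max > 90.1 MPa → exceeds allowable

(a) 10 coils; (b) NO, τ_max = 115 MPa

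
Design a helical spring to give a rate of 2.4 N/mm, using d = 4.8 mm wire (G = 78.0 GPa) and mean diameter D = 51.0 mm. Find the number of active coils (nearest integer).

16

N_a = Gd⁴/(8D³k) = (78.0×10³ × 4.8⁴)/(8 × 51.0³ × 2.4)
    = 4.14056e+07 / 2.5469e+06 = 16.26 → 16 coils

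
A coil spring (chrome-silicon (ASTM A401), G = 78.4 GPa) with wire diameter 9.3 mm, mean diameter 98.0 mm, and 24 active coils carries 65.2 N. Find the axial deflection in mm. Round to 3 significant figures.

20.1 mm

k = Gd⁴/(8D³N_a) = (78.4×10³)(9.3⁴)/(8·98.0³·24) = 3.2454 N/mm
δ = F/k = 65.2 / 3.2454 = 20.09 mm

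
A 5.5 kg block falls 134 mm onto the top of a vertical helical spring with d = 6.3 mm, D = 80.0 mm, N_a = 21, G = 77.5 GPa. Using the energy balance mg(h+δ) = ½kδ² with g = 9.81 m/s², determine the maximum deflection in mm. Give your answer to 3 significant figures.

k = Gd⁴/(8D³N_a) = (77.5×10³)(6.3⁴)/(8·80.0³·21) = 1.4193 N/mm
W = mg = 5.5 × 9.81 = 53.955 N
½kδ² − Wδ − Wh = 0 → δ = (W + √(W² + 2kWh))/k
δ = (53.955 + √(2911.1 + 20523.5))/1.4193 = (53.955 + 153.08)/1.4193 = 145.87 mm

146 mm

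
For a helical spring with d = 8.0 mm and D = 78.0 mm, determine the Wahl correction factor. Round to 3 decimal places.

1.149

C = D/d = 78.0/8.0 = 9.7500
K_W = (4C−1)/(4C−4) + 0.615/C = 38.000/35.000 + 0.0631 = 1.1488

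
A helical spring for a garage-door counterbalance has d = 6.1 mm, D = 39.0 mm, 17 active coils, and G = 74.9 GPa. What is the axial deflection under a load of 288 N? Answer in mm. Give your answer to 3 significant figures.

k = Gd⁴/(8D³N_a) = (74.9×10³)(6.1⁴)/(8·39.0³·17) = 12.855 N/mm
δ = F/k = 288 / 12.855 = 22.404 mm

22.4 mm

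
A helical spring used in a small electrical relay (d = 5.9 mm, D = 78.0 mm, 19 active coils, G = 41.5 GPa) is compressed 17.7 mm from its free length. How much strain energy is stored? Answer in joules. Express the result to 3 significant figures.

0.109 J

k = Gd⁴/(8D³N_a) = (41.5×10³)(5.9⁴)/(8·78.0³·19) = 0.69715 N/mm
U = ½kδ² = 0.5 × 0.69715 × 17.7² = 109.21 N·mm = 0.10921 J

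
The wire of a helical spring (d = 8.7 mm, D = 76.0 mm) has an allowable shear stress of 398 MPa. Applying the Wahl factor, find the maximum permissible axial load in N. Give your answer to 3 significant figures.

1160 N

C = D/d = 76.0/8.7 = 8.7356
K_W = (4C−1)/(4C−4) + 0.615/C = 33.943/30.943 + 0.0704 = 1.1674
τ_max = K·8FD/(πd³) → F_max = τ_allow·πd³/(8DK)
F_max = 398·π·8.7³/(8·76.0·1.1674) = 8.2336e+05/709.75 = 1160.1 N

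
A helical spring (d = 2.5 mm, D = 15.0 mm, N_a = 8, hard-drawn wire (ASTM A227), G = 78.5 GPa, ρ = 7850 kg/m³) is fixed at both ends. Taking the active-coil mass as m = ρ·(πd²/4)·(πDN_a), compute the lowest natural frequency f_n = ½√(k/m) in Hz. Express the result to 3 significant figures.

494 Hz

k = Gd⁴/(8D³N_a) = (78.5×10³)(2.5⁴)/(8·15.0³·8) = 14.196 N/mm = 14196 N/m
Wire length L = πDN_a = π·15.0·8 = 376.99 mm
m = ρ·(πd²/4)·L = 7850 × 4.9087×10⁻⁶ m² × 0.37699 m = 0.014527 kg
f_n = ½√(k/m) = 0.5·√(14196/0.014527) = 0.5·√(9.7725e+05) = 494.28 Hz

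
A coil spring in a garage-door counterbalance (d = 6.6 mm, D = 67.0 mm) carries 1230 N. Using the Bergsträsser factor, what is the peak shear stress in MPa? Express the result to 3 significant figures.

Spring index C = D/d = 67.0/6.6 = 10.1515
K_B = (4C+2)/(4C−3) = 42.606/37.606 = 1.1330
τ₀ = 8FD/(πd³) = 8·1230·67.0/(π·6.6³) = 659280/903.2 = 729.94 MPa
τ_max = K·τ₀ = 1.1330 × 729.94 = 826.99 MPa

827 MPa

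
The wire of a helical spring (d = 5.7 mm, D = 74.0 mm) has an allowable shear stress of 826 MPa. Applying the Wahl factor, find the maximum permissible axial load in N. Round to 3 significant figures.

731 N

C = D/d = 74.0/5.7 = 12.9825
K_W = (4C−1)/(4C−4) + 0.615/C = 50.930/47.930 + 0.0474 = 1.1100
τ_max = K·8FD/(πd³) → F_max = τ_allow·πd³/(8DK)
F_max = 826·π·5.7³/(8·74.0·1.1100) = 4.8057e+05/657.1 = 731.35 N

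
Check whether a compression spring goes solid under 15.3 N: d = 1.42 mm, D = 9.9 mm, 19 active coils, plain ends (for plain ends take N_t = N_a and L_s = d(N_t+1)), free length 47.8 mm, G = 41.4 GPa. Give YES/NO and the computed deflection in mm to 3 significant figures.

NO, δ = 13.4 mm

k = Gd⁴/(8D³N_a) = (41.4×10³)(1.42⁴)/(8·9.9³·19) = 1.1413 N/mm
N_t = 19; L_s = 1.42·20 = 28.4 mm; δ_solid = L₀ − L_s = 47.8 − 28.4 = 19.4 mm
δ = F/k = 15.3/1.1413 = 13.406 mm
δ < δ_solid → spring does not go solid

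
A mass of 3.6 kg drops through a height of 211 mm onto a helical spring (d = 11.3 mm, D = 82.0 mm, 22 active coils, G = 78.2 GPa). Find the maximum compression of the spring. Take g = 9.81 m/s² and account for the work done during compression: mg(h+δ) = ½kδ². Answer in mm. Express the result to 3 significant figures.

k = Gd⁴/(8D³N_a) = (78.2×10³)(11.3⁴)/(8·82.0³·22) = 13.139 N/mm
W = mg = 3.6 × 9.81 = 35.316 N
½kδ² − Wδ − Wh = 0 → δ = (W + √(W² + 2kWh))/k
δ = (35.316 + √(1247.2 + 195817))/13.139 = (35.316 + 443.92)/13.139 = 36.474 mm

36.5 mm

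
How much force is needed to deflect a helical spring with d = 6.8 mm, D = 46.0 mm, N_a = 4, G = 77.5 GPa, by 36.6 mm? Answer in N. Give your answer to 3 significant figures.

k = Gd⁴/(8D³N_a) = (77.5×10³)(6.8⁴)/(8·46.0³·4) = 53.2 N/mm
F = k·δ = 53.2 × 36.6 = 1947.1 N

1950 N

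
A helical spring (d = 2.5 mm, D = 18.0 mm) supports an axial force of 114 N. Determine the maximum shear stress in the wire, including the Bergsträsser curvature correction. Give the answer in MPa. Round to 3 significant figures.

399 MPa

Spring index C = D/d = 18.0/2.5 = 7.2000
K_B = (4C+2)/(4C−3) = 30.800/25.800 = 1.1938
τ₀ = 8FD/(πd³) = 8·114·18.0/(π·2.5³) = 16416/49.087 = 334.42 MPa
τ_max = K·τ₀ = 1.1938 × 334.42 = 399.23 MPa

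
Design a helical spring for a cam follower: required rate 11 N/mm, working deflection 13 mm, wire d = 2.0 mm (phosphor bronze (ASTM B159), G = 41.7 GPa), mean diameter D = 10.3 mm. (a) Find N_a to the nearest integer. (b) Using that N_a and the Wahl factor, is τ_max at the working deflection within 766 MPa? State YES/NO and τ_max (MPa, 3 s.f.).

(a) 7 coils; (b) YES, τ_max = 604 MPa

N_a = Gd⁴/(8D³k) = (41.7×10³)(2.0⁴)/(8·10.3³·11) = 6.938 → N_a = 7
Actual rate k = Gd⁴/(8D³·7) = 10.903 N/mm
Working load F = kδ = 10.903·13 = 141.74 N
C = 10.3/2.0 = 5.1500; K_W = (4C−1)/(4C−4)+0.615/C = 1.3001
τ_max = K_W·8FD/(πd³) = 1.3001·464.72 = 604.2 MPa
τ_max ≤ 766 MPa → acceptable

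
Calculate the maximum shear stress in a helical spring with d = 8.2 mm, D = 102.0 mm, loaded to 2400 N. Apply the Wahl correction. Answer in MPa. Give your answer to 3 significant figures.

Spring index C = D/d = 102.0/8.2 = 12.4390
K_W = (4C−1)/(4C−4) + 0.615/C = 48.756/45.756 + 0.0494 = 1.1150
τ₀ = 8FD/(πd³) = 8·2400·102.0/(π·8.2³) = 1.9584e+06/1732.2 = 1130.6 MPa
τ_max = K·τ₀ = 1.1150 × 1130.6 = 1260.6 MPa

1260 MPa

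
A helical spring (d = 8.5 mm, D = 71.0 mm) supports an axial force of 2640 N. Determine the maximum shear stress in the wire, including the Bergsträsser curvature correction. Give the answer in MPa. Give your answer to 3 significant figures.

905 MPa

Spring index C = D/d = 71.0/8.5 = 8.3529
K_B = (4C+2)/(4C−3) = 35.412/30.412 = 1.1644
τ₀ = 8FD/(πd³) = 8·2640·71.0/(π·8.5³) = 1.49952e+06/1929.3 = 777.22 MPa
τ_max = K·τ₀ = 1.1644 × 777.22 = 905.01 MPa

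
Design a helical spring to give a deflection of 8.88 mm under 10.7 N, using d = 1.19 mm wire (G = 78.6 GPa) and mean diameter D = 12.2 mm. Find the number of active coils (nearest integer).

Required rate k = F/δ = 10.7/8.88 = 1.205 N/mm
N_a = Gd⁴/(8D³k) = (78.6×10³ × 1.19⁴)/(8 × 12.2³ × 1.205)
    = 157620 / 17504.1 = 9.005 → 9 coils

9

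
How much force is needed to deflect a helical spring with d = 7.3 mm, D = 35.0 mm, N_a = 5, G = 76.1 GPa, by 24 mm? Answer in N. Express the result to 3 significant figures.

3020 N

k = Gd⁴/(8D³N_a) = (76.1×10³)(7.3⁴)/(8·35.0³·5) = 126.01 N/mm
F = k·δ = 126.01 × 24 = 3024.3 N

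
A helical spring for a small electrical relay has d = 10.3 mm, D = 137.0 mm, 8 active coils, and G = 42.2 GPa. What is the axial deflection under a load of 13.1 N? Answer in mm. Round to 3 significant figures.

4.54 mm

k = Gd⁴/(8D³N_a) = (42.2×10³)(10.3⁴)/(8·137.0³·8) = 2.8862 N/mm
δ = F/k = 13.1 / 2.8862 = 4.5389 mm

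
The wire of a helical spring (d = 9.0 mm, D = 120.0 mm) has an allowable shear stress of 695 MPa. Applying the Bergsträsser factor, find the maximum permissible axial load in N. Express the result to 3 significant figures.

1510 N

C = D/d = 120.0/9.0 = 13.3333
K_B = (4C+2)/(4C−3) = 55.333/50.333 = 1.0993
τ_max = K·8FD/(πd³) → F_max = τ_allow·πd³/(8DK)
F_max = 695·π·9.0³/(8·120.0·1.0993) = 1.5917e+06/1055.4 = 1508.2 N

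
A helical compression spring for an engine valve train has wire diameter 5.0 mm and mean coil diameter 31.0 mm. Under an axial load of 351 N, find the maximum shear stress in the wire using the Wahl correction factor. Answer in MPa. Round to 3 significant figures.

Spring index C = D/d = 31.0/5.0 = 6.2000
K_W = (4C−1)/(4C−4) + 0.615/C = 23.800/20.800 + 0.0992 = 1.2434
τ₀ = 8FD/(πd³) = 8·351·31.0/(π·5.0³) = 87048/392.7 = 221.67 MPa
τ_max = K·τ₀ = 1.2434 × 221.67 = 275.62 MPa

276 MPa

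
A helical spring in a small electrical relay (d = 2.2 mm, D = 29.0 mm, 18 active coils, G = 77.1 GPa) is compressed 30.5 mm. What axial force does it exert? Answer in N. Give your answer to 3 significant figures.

15.7 N

k = Gd⁴/(8D³N_a) = (77.1×10³)(2.2⁴)/(8·29.0³·18) = 0.51427 N/mm
F = k·δ = 0.51427 × 30.5 = 15.685 N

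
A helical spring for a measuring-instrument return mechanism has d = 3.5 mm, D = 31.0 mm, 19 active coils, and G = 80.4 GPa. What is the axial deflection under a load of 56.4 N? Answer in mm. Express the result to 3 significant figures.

21.2 mm

k = Gd⁴/(8D³N_a) = (80.4×10³)(3.5⁴)/(8·31.0³·19) = 2.6644 N/mm
δ = F/k = 56.4 / 2.6644 = 21.168 mm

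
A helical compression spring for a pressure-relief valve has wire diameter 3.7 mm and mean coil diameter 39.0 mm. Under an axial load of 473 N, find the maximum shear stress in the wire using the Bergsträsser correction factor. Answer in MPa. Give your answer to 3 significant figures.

1050 MPa

Spring index C = D/d = 39.0/3.7 = 10.5405
K_B = (4C+2)/(4C−3) = 44.162/39.162 = 1.1277
τ₀ = 8FD/(πd³) = 8·473·39.0/(π·3.7³) = 147576/159.13 = 927.39 MPa
τ_max = K·τ₀ = 1.1277 × 927.39 = 1045.8 MPa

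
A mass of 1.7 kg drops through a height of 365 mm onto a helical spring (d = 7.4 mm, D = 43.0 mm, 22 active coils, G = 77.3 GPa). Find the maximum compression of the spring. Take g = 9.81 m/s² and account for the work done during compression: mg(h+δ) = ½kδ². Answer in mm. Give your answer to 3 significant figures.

28.1 mm

k = Gd⁴/(8D³N_a) = (77.3×10³)(7.4⁴)/(8·43.0³·22) = 16.565 N/mm
W = mg = 1.7 × 9.81 = 16.677 N
½kδ² − Wδ − Wh = 0 → δ = (W + √(W² + 2kWh))/k
δ = (16.677 + √(278.12 + 201664))/16.565 = (16.677 + 449.38)/16.565 = 28.135 mm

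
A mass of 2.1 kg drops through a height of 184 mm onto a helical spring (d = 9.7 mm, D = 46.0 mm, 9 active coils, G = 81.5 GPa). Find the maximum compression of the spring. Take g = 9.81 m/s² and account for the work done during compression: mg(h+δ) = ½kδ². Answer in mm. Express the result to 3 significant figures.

8.78 mm

k = Gd⁴/(8D³N_a) = (81.5×10³)(9.7⁴)/(8·46.0³·9) = 102.95 N/mm
W = mg = 2.1 × 9.81 = 20.601 N
½kδ² − Wδ − Wh = 0 → δ = (W + √(W² + 2kWh))/k
δ = (20.601 + √(424.4 + 780503))/102.95 = (20.601 + 883.7)/102.95 = 8.7836 mm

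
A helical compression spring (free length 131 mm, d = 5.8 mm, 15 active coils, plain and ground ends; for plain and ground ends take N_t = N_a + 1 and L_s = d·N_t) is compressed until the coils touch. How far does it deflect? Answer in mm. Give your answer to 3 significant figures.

38.2 mm

N_t = 16; L_s = 5.8·16 = 92.8 mm
δ_solid = L₀ − L_s = 131 − 92.8 = 38.2 mm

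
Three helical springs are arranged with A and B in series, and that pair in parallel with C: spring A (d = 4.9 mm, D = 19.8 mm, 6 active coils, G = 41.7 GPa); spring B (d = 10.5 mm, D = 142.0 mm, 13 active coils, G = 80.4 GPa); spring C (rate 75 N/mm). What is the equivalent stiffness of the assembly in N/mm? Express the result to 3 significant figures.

k_A = Gd⁴/(8D³N_a) = (41.7×10³)(4.9⁴)/(8·19.8³·6) = 64.518 N/mm
k_B = Gd⁴/(8D³N_a) = (80.4×10³)(10.5⁴)/(8·142.0³·13) = 3.2818 N/mm
Springs A,B series: k_AB = 1/(1/64.518+1/3.2818) = 3.123 N/mm; parallel with C: k_eq = 3.123+75 = 78.123 N/mm

78.1 N/mm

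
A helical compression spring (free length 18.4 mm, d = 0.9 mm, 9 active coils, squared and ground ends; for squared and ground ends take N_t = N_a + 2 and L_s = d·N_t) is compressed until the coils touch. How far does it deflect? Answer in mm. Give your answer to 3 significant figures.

N_t = 11; L_s = 0.9·11 = 9.9 mm
δ_solid = L₀ − L_s = 18.4 − 9.9 = 8.5 mm

8.50 mm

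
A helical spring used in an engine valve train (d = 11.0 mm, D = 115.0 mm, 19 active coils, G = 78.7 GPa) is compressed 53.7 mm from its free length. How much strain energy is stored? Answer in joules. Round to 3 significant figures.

k = Gd⁴/(8D³N_a) = (78.7×10³)(11.0⁴)/(8·115.0³·19) = 4.9843 N/mm
U = ½kδ² = 0.5 × 4.9843 × 53.7² = 7186.7 N·mm = 7.1867 J

7.19 J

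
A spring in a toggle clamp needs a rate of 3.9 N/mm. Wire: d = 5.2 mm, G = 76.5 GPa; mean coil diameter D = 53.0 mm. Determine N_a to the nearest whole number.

12

N_a = Gd⁴/(8D³k) = (76.5×10³ × 5.2⁴)/(8 × 53.0³ × 3.9)
    = 5.59339e+07 / 4.64496e+06 = 12.04 → 12 coils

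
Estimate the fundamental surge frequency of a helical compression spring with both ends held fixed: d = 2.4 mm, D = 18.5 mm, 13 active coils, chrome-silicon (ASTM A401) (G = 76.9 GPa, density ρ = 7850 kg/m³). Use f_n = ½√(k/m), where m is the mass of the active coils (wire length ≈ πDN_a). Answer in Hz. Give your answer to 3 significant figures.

k = Gd⁴/(8D³N_a) = (76.9×10³)(2.4⁴)/(8·18.5³·13) = 3.8746 N/mm = 3874.6 N/m
Wire length L = πDN_a = π·18.5·13 = 755.55 mm
m = ρ·(πd²/4)·L = 7850 × 4.5239×10⁻⁶ m² × 0.75555 m = 0.026832 kg
f_n = ½√(k/m) = 0.5·√(3874.6/0.026832) = 0.5·√(1.444e+05) = 190 Hz

190 Hz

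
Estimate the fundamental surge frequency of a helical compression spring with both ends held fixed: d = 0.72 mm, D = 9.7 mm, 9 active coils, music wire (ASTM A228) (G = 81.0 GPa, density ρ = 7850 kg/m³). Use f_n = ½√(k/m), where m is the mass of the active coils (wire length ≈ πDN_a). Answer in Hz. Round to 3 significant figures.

307 Hz

k = Gd⁴/(8D³N_a) = (81.0×10³)(0.72⁴)/(8·9.7³·9) = 0.33126 N/mm = 331.26 N/m
Wire length L = πDN_a = π·9.7·9 = 274.26 mm
m = ρ·(πd²/4)·L = 7850 × 0.40715×10⁻⁶ m² × 0.27426 m = 0.00087657 kg
f_n = ½√(k/m) = 0.5·√(331.26/0.00087657) = 0.5·√(3.779e+05) = 307.37 Hz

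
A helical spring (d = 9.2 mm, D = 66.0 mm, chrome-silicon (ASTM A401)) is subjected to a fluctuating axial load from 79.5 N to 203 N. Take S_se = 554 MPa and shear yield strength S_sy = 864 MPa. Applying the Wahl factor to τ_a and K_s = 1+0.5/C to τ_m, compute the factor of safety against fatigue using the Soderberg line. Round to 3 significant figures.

15.0

C = D/d = 66.0/9.2 = 7.1739; K_W = (4C−1)/(4C−4)+0.615/C = 1.2072; K_s = 1+0.5/C = 1.0697
F_a = (F_max−F_min)/2 = 61.75 N; F_m = (F_max+F_min)/2 = 141.25 N
τ_a = K_W·8F_aD/(πd³) = 1.2072 × 13.328 = 16.089 MPa
τ_m = K_s·8F_mD/(πd³) = 1.0697 × 30.487 = 32.611 MPa
Soderberg: 1/n_f = τ_a/S_se + τ_m/S_sy = 16.089/554 + 32.611/864 = 0.02904 + 0.03774 = 0.066787
n_f = 1/0.066787 = 14.97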